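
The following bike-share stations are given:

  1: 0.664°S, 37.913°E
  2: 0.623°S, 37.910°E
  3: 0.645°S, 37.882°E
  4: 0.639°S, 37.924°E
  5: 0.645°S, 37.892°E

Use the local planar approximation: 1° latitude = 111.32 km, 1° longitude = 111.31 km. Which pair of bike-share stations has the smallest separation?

Pairwise distances:
1–2: √((0.041·111.32)² + (-0.003·111.31)²) = √(20.83119 + 0.11151) = 4.576 km
1–3: √((0.019·111.32)² + (-0.031·111.31)²) = √(4.47356 + 11.90671) = 4.047 km
1–4: √((0.025·111.32)² + (0.011·111.31)²) = √(7.74509 + 1.49918) = 3.040 km
1–5: √((0.019·111.32)² + (-0.021·111.31)²) = √(4.47356 + 5.46395) = 3.152 km
2–3: √((-0.022·111.32)² + (-0.028·111.31)²) = √(5.99780 + 9.71369) = 3.964 km
2–4: √((-0.016·111.32)² + (0.014·111.31)²) = √(3.17239 + 2.42842) = 2.367 km
2–5: √((-0.022·111.32)² + (-0.018·111.31)²) = √(5.99780 + 4.01433) = 3.164 km
3–4: √((0.006·111.32)² + (0.042·111.31)²) = √(0.44612 + 21.85581) = 4.722 km
3–5: √((0.000·111.32)² + (0.010·111.31)²) = √(0.00000 + 1.23899) = 1.113 km
4–5: √((-0.006·111.32)² + (-0.032·111.31)²) = √(0.44612 + 12.68727) = 3.624 km
Closest pair: 3–5 at 1.113 km.

3 and 5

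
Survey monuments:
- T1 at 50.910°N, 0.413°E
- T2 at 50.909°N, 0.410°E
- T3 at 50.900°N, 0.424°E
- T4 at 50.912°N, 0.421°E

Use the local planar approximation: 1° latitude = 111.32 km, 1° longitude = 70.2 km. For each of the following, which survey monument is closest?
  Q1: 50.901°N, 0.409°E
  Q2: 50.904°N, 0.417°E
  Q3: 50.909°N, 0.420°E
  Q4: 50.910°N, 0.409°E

Q1 at 50.901°N, 0.409°E:
  T1: 1.040487 km
  T2: 0.893323 km
  T3: 1.058868 km
  T4: 1.486300 km
  → nearest: T2 (0.893323 km)
Q2 at 50.904°N, 0.417°E:
  T1: 0.724545 km
  T2: 0.742481 km
  T3: 0.663135 km
  T4: 0.933780 km
  → nearest: T3 (0.663135 km)
Q3 at 50.909°N, 0.420°E:
  T1: 0.503851 km
  T2: 0.702000 km
  T3: 1.040487 km
  T4: 0.341258 km
  → nearest: T4 (0.341258 km)
Q4 at 50.910°N, 0.409°E:
  T1: 0.280800 km
  T2: 0.131606 km
  T3: 1.532326 km
  T4: 0.871324 km
  → nearest: T2 (0.131606 km)

Q1→T2; Q2→T3; Q3→T4; Q4→T2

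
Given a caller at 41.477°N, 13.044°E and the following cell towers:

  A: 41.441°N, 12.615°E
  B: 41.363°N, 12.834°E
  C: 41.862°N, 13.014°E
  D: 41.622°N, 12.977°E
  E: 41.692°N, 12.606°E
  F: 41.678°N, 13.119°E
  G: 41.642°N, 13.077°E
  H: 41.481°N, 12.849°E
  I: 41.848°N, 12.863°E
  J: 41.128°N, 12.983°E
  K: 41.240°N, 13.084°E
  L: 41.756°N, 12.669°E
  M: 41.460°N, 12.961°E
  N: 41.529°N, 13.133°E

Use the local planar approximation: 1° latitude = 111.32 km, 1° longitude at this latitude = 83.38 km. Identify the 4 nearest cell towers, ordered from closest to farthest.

M, N, H, D

Distances from 41.477°N, 13.044°E:
A: √((-0.036·111.32)² + (-0.429·83.38)²) = √(16.06022 + 1279.49433) = 35.994 km
B: √((-0.114·111.32)² + (-0.210·83.38)²) = √(161.04828 + 306.59310) = 21.625 km
C: √((0.385·111.32)² + (-0.030·83.38)²) = √(1836.82531 + 6.25700) = 42.931 km
D: √((0.145·111.32)² + (-0.067·83.38)²) = √(260.54479 + 31.20854) = 17.081 km
E: √((0.215·111.32)² + (-0.438·83.38)²) = √(572.82678 + 1333.74254) = 43.664 km
F: √((0.201·111.32)² + (0.075·83.38)²) = √(500.65495 + 39.10626) = 23.233 km
G: √((0.165·111.32)² + (0.033·83.38)²) = √(337.37608 + 7.57097) = 18.573 km
H: √((0.004·111.32)² + (-0.195·83.38)²) = √(0.19827 + 264.35833) = 16.265 km
I: √((0.371·111.32)² + (-0.181·83.38)²) = √(1705.66687 + 227.76182) = 43.971 km
J: √((-0.349·111.32)² + (-0.061·83.38)²) = √(1509.37534 + 25.86923) = 39.182 km
K: √((-0.237·111.32)² + (0.040·83.38)²) = √(696.05425 + 11.12356) = 26.593 km
L: √((0.279·111.32)² + (-0.375·83.38)²) = √(964.61676 + 977.65656) = 44.071 km
M: √((-0.017·111.32)² + (-0.083·83.38)²) = √(3.58133 + 47.89387) = 7.175 km
N: √((0.052·111.32)² + (0.089·83.38)²) = √(33.50835 + 55.06857) = 9.412 km
Sorted: M (7.175 km) < N (9.412 km) < H (16.265 km) < D (17.081 km) < G (18.573 km) < B (21.625 km) < …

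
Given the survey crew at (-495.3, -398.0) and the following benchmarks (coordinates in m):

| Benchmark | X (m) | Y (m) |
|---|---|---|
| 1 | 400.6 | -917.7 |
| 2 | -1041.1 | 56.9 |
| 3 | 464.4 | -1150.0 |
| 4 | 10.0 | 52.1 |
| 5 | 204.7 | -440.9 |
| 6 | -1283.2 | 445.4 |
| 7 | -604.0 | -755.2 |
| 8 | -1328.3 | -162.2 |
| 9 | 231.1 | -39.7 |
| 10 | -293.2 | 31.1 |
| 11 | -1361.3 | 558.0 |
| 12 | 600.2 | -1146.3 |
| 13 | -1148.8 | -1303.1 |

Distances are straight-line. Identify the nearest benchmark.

7

Distances from (-495.3, -398.0):
1: 1035.7 m
2: 710.5 m
3: 1219.2 m
4: 676.7 m
5: 701.3 m
6: 1154.2 m
7: 373.4 m
8: 865.7 m
9: 810.0 m
10: 474.3 m
11: 1289.9 m
12: 1326.7 m
13: 1116.4 m
Minimum: 7 at 373.4 m.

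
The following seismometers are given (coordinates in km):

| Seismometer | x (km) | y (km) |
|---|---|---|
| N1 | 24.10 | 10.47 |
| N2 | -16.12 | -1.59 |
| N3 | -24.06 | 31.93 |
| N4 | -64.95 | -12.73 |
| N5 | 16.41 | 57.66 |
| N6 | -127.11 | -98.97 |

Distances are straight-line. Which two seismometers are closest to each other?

N2 and N3

Pairwise distances:
N2–N3: √((-7.94)² + (33.52)²) = √(63.0436 + 1123.5904) = 34.45 km
N1–N2: √((-40.22)² + (-12.06)²) = √(1617.6484 + 145.4436) = 41.99 km
N1–N5: √((-7.69)² + (47.19)²) = √(59.1361 + 2226.8961) = 47.81 km
N3–N5: √((40.47)² + (25.73)²) = √(1637.8209 + 662.0329) = 47.96 km
N2–N4: √((-48.83)² + (-11.14)²) = √(2384.3689 + 124.0996) = 50.08 km
N1–N3: √((-48.16)² + (21.46)²) = √(2319.3856 + 460.5316) = 52.72 km
N3–N4: √((-40.89)² + (-44.66)²) = √(1671.9921 + 1994.5156) = 60.55 km
N2–N5: √((32.53)² + (59.25)²) = √(1058.2009 + 3510.5625) = 67.59 km
N1–N4: √((-89.05)² + (-23.20)²) = √(7929.9025 + 538.2400) = 92.02 km
N4–N6: √((-62.16)² + (-86.24)²) = √(3863.8656 + 7437.3376) = 106.31 km
N4–N5: √((81.36)² + (70.39)²) = √(6619.4496 + 4954.7521) = 107.58 km
N2–N6: √((-110.99)² + (-97.38)²) = √(12318.7801 + 9482.8644) = 147.65 km
N3–N6: √((-103.05)² + (-130.90)²) = √(10619.3025 + 17134.8100) = 166.60 km
N1–N6: √((-151.21)² + (-109.44)²) = √(22864.4641 + 11977.1136) = 186.66 km
N5–N6: √((-143.52)² + (-156.63)²) = √(20597.9904 + 24532.9569) = 212.44 km
Closest pair: N2–N3 at 34.45 km.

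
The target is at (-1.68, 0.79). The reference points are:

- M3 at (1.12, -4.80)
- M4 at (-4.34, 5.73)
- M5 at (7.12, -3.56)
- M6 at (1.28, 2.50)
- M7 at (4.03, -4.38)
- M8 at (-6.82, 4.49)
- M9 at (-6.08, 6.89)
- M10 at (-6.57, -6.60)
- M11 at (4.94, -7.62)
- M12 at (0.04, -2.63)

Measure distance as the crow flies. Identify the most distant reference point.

M11

Distances from (-1.68, 0.79):
M3: 6.25
M4: 5.61
M5: 9.82
M6: 3.42
M7: 7.70
M8: 6.33
M9: 7.52
M10: 8.86
M11: 10.70
M12: 3.83
Maximum: M11 at 10.70.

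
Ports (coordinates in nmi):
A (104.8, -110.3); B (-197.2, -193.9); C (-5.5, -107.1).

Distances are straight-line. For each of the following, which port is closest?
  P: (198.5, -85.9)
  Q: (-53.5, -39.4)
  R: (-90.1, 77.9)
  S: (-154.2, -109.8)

P at (198.5, -85.9):
  A: 96.8 nmi
  B: 410.2 nmi
  C: 205.1 nmi
  → nearest: A (96.8 nmi)
Q at (-53.5, -39.4):
  A: 173.5 nmi
  B: 211.0 nmi
  C: 83.0 nmi
  → nearest: C (83.0 nmi)
R at (-90.1, 77.9):
  A: 270.9 nmi
  B: 292.1 nmi
  C: 203.4 nmi
  → nearest: C (203.4 nmi)
S at (-154.2, -109.8):
  A: 259.0 nmi
  B: 94.5 nmi
  C: 148.7 nmi
  → nearest: B (94.5 nmi)

P→A; Q→C; R→C; S→B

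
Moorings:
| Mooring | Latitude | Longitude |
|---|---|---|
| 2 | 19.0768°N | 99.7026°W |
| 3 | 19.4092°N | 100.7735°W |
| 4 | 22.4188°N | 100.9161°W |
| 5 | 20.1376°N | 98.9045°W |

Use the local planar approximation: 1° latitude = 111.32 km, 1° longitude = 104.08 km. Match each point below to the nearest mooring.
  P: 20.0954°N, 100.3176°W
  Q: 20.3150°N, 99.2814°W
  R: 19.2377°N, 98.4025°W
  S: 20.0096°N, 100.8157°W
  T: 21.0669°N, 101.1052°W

P at 20.0954°N, 100.3176°W:
  2: √((-1.0186·111.32)² + (0.6150·104.08)²) = √(12857.417283 + 4097.177685) = 130.2098 km
  3: √((-0.6862·111.32)² + (-0.4559·104.08)²) = √(5835.093544 + 2251.509333) = 89.9255 km
  4: √((2.3234·111.32)² + (-0.5985·104.08)²) = √(66895.108945 + 3880.278314) = 266.0364 km
  5: √((0.0422·111.32)² + (1.4131·104.08)²) = √(22.068423 + 21631.187404) = 147.1505 km
  → nearest: 3 (89.9255 km)
Q at 20.3150°N, 99.2814°W:
  2: √((-1.2382·111.32)² + (-0.4212·104.08)²) = √(18998.879781 + 1921.813732) = 144.6399 km
  3: √((-0.9058·111.32)² + (-1.4921·104.08)²) = √(10167.426182 + 24117.396746) = 185.1616 km
  4: √((2.1038·111.32)² + (-1.6347·104.08)²) = √(54847.305519 + 28947.475321) = 289.4733 km
  5: √((-0.1774·111.32)² + (0.3769·104.08)²) = √(389.990139 + 1538.816527) = 43.9182 km
  → nearest: 5 (43.9182 km)
R at 19.2377°N, 98.4025°W:
  2: √((-0.1609·111.32)² + (-1.3001·104.08)²) = √(320.817820 + 18309.989012) = 136.4947 km
  3: √((0.1715·111.32)² + (-2.3710·104.08)²) = √(364.480790 + 60897.249141) = 247.5111 km
  4: √((3.1811·111.32)² + (-2.5136·104.08)²) = √(125401.011228 + 68442.663561) = 440.2768 km
  5: √((0.8999·111.32)² + (-0.5020·104.08)²) = √(10035.404882 + 2729.870223) = 112.9835 km
  → nearest: 5 (112.9835 km)
S at 20.0096°N, 100.8157°W:
  2: √((-0.9328·111.32)² + (1.1131·104.08)²) = √(10782.599394 + 13421.558004) = 155.5769 km
  3: √((-0.6004·111.32)² + (0.0422·104.08)²) = √(4467.121475 + 19.291210) = 66.9807 km
  4: √((2.4092·111.32)² + (-0.1004·104.08)²) = √(71927.026103 + 109.194809) = 268.3956 km
  5: √((0.1280·111.32)² + (1.9112·104.08)²) = √(203.032861 + 39568.249782) = 199.4274 km
  → nearest: 3 (66.9807 km)
T at 21.0669°N, 101.1052°W:
  2: √((-1.9901·111.32)² + (1.4026·104.08)²) = √(49079.055315 + 21310.921838) = 265.3111 km
  3: √((-1.6577·111.32)² + (0.3317·104.08)²) = √(34053.226753 + 1191.860729) = 187.7368 km
  4: √((1.3519·111.32)² + (0.1891·104.08)²) = √(22648.295950 + 387.362544) = 151.7750 km
  5: √((-0.9293·111.32)² + (2.2007·104.08)²) = √(10701.835465 + 52463.378435) = 251.3269 km
  → nearest: 4 (151.7750 km)

P→3; Q→5; R→5; S→3; T→4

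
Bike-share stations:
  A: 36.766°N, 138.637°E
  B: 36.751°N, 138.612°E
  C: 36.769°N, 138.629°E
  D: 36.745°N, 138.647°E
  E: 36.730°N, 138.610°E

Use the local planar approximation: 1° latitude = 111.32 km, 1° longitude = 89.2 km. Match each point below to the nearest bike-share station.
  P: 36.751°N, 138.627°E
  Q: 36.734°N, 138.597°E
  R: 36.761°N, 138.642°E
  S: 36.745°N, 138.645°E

P→B; Q→E; R→A; S→D

P at 36.751°N, 138.627°E:
  A: √((0.015·111.32)² + (0.010·89.2)²) = √(2.78823 + 0.79566) = 1.893 km
  B: √((0.000·111.32)² + (-0.015·89.2)²) = √(0.00000 + 1.79024) = 1.338 km
  C: √((0.018·111.32)² + (0.002·89.2)²) = √(4.01505 + 0.03183) = 2.012 km
  D: √((-0.006·111.32)² + (0.020·89.2)²) = √(0.44612 + 3.18266) = 1.905 km
  E: √((-0.021·111.32)² + (-0.017·89.2)²) = √(5.46493 + 2.29947) = 2.786 km
  → nearest: B (1.338 km)
Q at 36.734°N, 138.597°E:
  A: √((0.032·111.32)² + (0.040·89.2)²) = √(12.68955 + 12.73062) = 5.042 km
  B: √((0.017·111.32)² + (0.015·89.2)²) = √(3.58133 + 1.79024) = 2.318 km
  C: √((0.035·111.32)² + (0.032·89.2)²) = √(15.18037 + 8.14760) = 4.830 km
  D: √((0.011·111.32)² + (0.050·89.2)²) = √(1.49945 + 19.89160) = 4.625 km
  E: √((-0.004·111.32)² + (0.013·89.2)²) = √(0.19827 + 1.34467) = 1.242 km
  → nearest: E (1.242 km)
R at 36.761°N, 138.642°E:
  A: √((0.005·111.32)² + (-0.005·89.2)²) = √(0.30980 + 0.19892) = 0.713 km
  B: √((-0.010·111.32)² + (-0.030·89.2)²) = √(1.23921 + 7.16098) = 2.898 km
  C: √((0.008·111.32)² + (-0.013·89.2)²) = √(0.79310 + 1.34467) = 1.462 km
  D: √((-0.016·111.32)² + (0.005·89.2)²) = √(3.17239 + 0.19892) = 1.836 km
  E: √((-0.031·111.32)² + (-0.032·89.2)²) = √(11.90885 + 8.14760) = 4.478 km
  → nearest: A (0.713 km)
S at 36.745°N, 138.645°E:
  A: √((0.021·111.32)² + (-0.008·89.2)²) = √(5.46493 + 0.50922) = 2.444 km
  B: √((0.006·111.32)² + (-0.033·89.2)²) = √(0.44612 + 8.66478) = 3.018 km
  C: √((0.024·111.32)² + (-0.016·89.2)²) = √(7.13787 + 2.03690) = 3.029 km
  D: √((0.000·111.32)² + (0.002·89.2)²) = √(0.00000 + 0.03183) = 0.178 km
  E: √((-0.015·111.32)² + (-0.035·89.2)²) = √(2.78823 + 9.74688) = 3.540 km
  → nearest: D (0.178 km)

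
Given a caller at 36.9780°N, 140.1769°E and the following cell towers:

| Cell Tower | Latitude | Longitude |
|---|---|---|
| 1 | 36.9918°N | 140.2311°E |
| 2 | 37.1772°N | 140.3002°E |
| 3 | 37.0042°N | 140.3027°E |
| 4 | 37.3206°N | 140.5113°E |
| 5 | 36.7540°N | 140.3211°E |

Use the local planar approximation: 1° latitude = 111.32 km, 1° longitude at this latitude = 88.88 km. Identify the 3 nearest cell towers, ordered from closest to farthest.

Distances from 36.9780°N, 140.1769°E:
1: 5.0563 km
2: 24.7351 km
3: 11.5552 km
4: 48.3517 km
5: 28.0366 km
Sorted: 1 (5.0563 km) < 3 (11.5552 km) < 2 (24.7351 km) < 5 (28.0366 km) < 4 (48.3517 km)

1, 3, 2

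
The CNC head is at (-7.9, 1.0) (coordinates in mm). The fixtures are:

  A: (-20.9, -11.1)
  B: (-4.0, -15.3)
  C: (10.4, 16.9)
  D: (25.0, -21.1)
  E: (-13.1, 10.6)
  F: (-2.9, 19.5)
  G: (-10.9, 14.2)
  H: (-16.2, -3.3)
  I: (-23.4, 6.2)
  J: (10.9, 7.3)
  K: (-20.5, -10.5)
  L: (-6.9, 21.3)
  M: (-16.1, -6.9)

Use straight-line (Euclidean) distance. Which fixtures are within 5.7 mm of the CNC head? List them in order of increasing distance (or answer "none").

Distances from (-7.9, 1.0):
A: 17.8 mm
B: 16.8 mm
C: 24.2 mm
D: 39.6 mm
E: 10.9 mm
F: 19.2 mm
G: 13.5 mm
H: 9.3 mm
I: 16.3 mm
J: 19.8 mm
K: 17.1 mm
L: 20.3 mm
M: 11.4 mm
Threshold 5.7 mm: none within range.

none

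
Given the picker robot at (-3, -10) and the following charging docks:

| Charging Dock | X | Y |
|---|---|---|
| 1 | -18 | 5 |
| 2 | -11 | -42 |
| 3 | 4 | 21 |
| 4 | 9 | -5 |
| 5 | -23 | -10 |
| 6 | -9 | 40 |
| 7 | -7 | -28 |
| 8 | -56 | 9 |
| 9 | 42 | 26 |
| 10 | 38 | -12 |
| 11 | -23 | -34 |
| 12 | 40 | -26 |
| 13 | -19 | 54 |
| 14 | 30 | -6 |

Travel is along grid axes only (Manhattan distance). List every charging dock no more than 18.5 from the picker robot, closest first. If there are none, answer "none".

Distances from (-3, -10):
1: |-15| + |15| = 15 + 15 = 30
2: |-8| + |-32| = 8 + 32 = 40
3: |7| + |31| = 7 + 31 = 38
4: |12| + |5| = 12 + 5 = 17
5: |-20| + |0| = 20 + 0 = 20
6: |-6| + |50| = 6 + 50 = 56
7: |-4| + |-18| = 4 + 18 = 22
8: |-53| + |19| = 53 + 19 = 72
9: |45| + |36| = 45 + 36 = 81
10: |41| + |-2| = 41 + 2 = 43
11: |-20| + |-24| = 20 + 24 = 44
12: |43| + |-16| = 43 + 16 = 59
13: |-16| + |64| = 16 + 64 = 80
14: |33| + |4| = 33 + 4 = 37
Threshold 18.5: 4 (17) is within range.

4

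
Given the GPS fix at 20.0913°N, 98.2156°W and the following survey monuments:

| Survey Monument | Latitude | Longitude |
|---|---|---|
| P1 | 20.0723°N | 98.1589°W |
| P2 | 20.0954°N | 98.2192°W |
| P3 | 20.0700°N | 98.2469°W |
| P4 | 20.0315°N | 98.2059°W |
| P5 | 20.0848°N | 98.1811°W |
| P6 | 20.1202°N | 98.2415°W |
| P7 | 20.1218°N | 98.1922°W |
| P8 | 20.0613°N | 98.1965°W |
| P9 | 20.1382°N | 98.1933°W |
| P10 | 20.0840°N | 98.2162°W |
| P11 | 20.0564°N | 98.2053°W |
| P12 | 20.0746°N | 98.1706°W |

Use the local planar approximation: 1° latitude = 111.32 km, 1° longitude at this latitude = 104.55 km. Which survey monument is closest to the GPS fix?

Distances from 20.0913°N, 98.2156°W:
P1: √((-0.0190·111.32)² + (0.0567·104.55)²) = √(4.473563 + 35.141006) = 6.2940 km
P2: √((0.0041·111.32)² + (-0.0036·104.55)²) = √(0.208312 + 0.141662) = 0.5916 km
P3: √((-0.0213·111.32)² + (-0.0313·104.55)²) = √(5.622191 + 10.708700) = 4.0411 km
P4: √((-0.0598·111.32)² + (0.0097·104.55)²) = √(44.314797 + 1.028470) = 6.7337 km
P5: √((-0.0065·111.32)² + (0.0345·104.55)²) = √(0.523568 + 13.010269) = 3.6788 km
P6: √((0.0289·111.32)² + (-0.0259·104.55)²) = √(10.350041 + 7.332425) = 4.2051 km
P7: √((0.0305·111.32)² + (0.0234·104.55)²) = √(11.527790 + 5.985215) = 4.1849 km
P8: √((-0.0300·111.32)² + (0.0191·104.55)²) = √(11.152928 + 3.987630) = 3.8911 km
P9: √((0.0469·111.32)² + (0.0223·104.55)²) = √(27.257880 + 5.435729) = 5.7178 km
P10: √((-0.0073·111.32)² + (-0.0006·104.55)²) = √(0.660377 + 0.003935) = 0.8151 km
P11: √((-0.0349·111.32)² + (0.0103·104.55)²) = √(15.093753 + 1.159638) = 4.0315 km
P12: √((-0.0167·111.32)² + (0.0450·104.55)²) = √(3.456045 + 22.134673) = 5.0587 km
Minimum: P2 at 0.5916 km.

P2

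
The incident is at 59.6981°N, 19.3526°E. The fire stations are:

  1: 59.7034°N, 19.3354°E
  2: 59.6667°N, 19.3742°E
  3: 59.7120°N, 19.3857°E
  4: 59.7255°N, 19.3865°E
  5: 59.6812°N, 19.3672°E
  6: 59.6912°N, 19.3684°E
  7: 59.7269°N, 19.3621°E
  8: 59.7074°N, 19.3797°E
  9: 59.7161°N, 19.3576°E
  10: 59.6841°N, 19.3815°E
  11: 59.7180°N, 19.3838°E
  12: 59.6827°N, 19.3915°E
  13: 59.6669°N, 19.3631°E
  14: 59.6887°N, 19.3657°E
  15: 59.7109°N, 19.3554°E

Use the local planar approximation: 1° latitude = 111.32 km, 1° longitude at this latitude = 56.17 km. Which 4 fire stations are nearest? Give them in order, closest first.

1, 6, 14, 15

Distances from 59.6981°N, 19.3526°E:
1: 1.1320 km
2: 3.7000 km
3: 2.4189 km
4: 3.5957 km
5: 2.0523 km
6: 1.1737 km
7: 3.2501 km
8: 1.8409 km
9: 2.0233 km
10: 2.2503 km
11: 2.8247 km
12: 2.7773 km
13: 3.5229 km
14: 1.2792 km
15: 1.4335 km
Sorted: 1 (1.1320 km) < 6 (1.1737 km) < 14 (1.2792 km) < 15 (1.4335 km) < 8 (1.8409 km) < 9 (2.0233 km) < …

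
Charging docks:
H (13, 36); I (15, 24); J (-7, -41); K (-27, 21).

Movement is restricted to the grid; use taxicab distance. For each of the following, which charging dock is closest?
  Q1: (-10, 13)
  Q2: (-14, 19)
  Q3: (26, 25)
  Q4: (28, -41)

Q1 at (-10, 13):
  H: 46
  I: 36
  J: 57
  K: 25
  → nearest: K (25)
Q2 at (-14, 19):
  H: 44
  I: 34
  J: 67
  K: 15
  → nearest: K (15)
Q3 at (26, 25):
  H: 24
  I: 12
  J: 99
  K: 57
  → nearest: I (12)
Q4 at (28, -41):
  H: 92
  I: 78
  J: 35
  K: 117
  → nearest: J (35)

Q1→K; Q2→K; Q3→I; Q4→J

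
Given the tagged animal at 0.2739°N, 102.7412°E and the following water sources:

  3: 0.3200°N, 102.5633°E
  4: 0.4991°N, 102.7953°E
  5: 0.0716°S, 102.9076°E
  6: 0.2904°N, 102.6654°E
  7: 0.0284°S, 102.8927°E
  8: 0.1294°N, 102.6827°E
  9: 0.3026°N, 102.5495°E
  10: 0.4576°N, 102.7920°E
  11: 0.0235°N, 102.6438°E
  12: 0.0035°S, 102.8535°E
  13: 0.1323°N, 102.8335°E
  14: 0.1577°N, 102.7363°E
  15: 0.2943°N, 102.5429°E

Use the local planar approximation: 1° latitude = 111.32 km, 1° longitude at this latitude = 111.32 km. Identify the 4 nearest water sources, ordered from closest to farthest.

Distances from 0.2739°N, 102.7412°E:
3: 20.4579 km
4: 25.7825 km
5: 42.6893 km
6: 8.6357 km
7: 37.6416 km
8: 17.3540 km
9: 21.5779 km
10: 21.2170 km
11: 29.9090 km
12: 33.3146 km
13: 18.8160 km
14: 12.9469 km
15: 22.1913 km
Sorted: 6 (8.6357 km) < 14 (12.9469 km) < 8 (17.3540 km) < 13 (18.8160 km) < 3 (20.4579 km) < 10 (21.2170 km) < …

6, 14, 8, 13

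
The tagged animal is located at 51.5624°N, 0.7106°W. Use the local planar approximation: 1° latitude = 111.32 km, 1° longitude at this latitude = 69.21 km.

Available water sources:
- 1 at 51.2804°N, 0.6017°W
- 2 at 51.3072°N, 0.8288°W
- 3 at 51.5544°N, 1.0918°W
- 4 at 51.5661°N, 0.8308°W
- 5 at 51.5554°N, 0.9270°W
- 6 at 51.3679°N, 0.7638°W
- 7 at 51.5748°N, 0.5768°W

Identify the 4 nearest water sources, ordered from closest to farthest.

4, 7, 5, 6

Distances from 51.5624°N, 0.7106°W:
1: √((-0.2820·111.32)² + (0.1089·69.21)²) = √(985.472732 + 56.805902) = 32.2843 km
2: √((-0.2552·111.32)² + (-0.1182·69.21)²) = √(807.063554 + 66.922576) = 29.5633 km
3: √((-0.0080·111.32)² + (-0.3812·69.21)²) = √(0.793097 + 696.054880) = 26.3979 km
4: √((0.0037·111.32)² + (-0.1202·69.21)²) = √(0.169648 + 69.206460) = 8.3292 km
5: √((-0.0070·111.32)² + (-0.2164·69.21)²) = √(0.607215 + 224.311847) = 14.9973 km
6: √((-0.1945·111.32)² + (-0.0532·69.21)²) = √(468.797845 + 13.556918) = 21.9626 km
7: √((0.0124·111.32)² + (0.1338·69.21)²) = √(1.905416 + 85.753119) = 9.3626 km
Sorted: 4 (8.3292 km) < 7 (9.3626 km) < 5 (14.9973 km) < 6 (21.9626 km) < 3 (26.3979 km) < 2 (29.5633 km) < …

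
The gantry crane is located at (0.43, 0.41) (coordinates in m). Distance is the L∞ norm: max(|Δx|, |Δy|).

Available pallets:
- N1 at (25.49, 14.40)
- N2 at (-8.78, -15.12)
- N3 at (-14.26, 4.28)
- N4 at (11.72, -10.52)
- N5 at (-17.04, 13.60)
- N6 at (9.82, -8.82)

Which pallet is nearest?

Distances from (0.43, 0.41):
N1: max(|25.06|, |13.99|) = 25.06 m
N2: max(|-9.21|, |-15.53|) = 15.53 m
N3: max(|-14.69|, |3.87|) = 14.69 m
N4: max(|11.29|, |-10.93|) = 11.29 m
N5: max(|-17.47|, |13.19|) = 17.47 m
N6: max(|9.39|, |-9.23|) = 9.39 m
Minimum: N6 at 9.39 m.

N6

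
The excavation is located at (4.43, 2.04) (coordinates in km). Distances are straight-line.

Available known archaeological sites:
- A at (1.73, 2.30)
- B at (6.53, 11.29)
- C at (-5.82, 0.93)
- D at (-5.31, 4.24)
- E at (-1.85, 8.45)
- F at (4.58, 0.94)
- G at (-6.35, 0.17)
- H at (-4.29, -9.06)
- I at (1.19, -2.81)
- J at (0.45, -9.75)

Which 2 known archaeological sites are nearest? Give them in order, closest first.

F, A

Distances from (4.43, 2.04):
A: 2.71 km
B: 9.49 km
C: 10.31 km
D: 9.99 km
E: 8.97 km
F: 1.11 km
G: 10.94 km
H: 14.12 km
I: 5.83 km
J: 12.44 km
Sorted: F (1.11 km) < A (2.71 km) < I (5.83 km) < E (8.97 km) < …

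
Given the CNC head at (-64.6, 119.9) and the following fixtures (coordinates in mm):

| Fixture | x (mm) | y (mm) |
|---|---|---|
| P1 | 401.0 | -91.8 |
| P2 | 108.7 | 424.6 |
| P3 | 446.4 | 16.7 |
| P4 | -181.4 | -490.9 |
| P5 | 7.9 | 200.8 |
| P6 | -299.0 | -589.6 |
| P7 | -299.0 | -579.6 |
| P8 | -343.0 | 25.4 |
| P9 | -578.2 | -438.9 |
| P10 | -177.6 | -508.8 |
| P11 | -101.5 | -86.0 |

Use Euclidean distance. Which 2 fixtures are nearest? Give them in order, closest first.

Distances from (-64.6, 119.9):
P1: √((465.6)² + (-211.7)²) = √(216783.360 + 44816.890) = 511.5 mm
P2: √((173.3)² + (304.7)²) = √(30032.890 + 92842.090) = 350.5 mm
P3: √((511.0)² + (-103.2)²) = √(261121.000 + 10650.240) = 521.3 mm
P4: √((-116.8)² + (-610.8)²) = √(13642.240 + 373076.640) = 621.9 mm
P5: √((72.5)² + (80.9)²) = √(5256.250 + 6544.810) = 108.6 mm
P6: √((-234.4)² + (-709.5)²) = √(54943.360 + 503390.250) = 747.2 mm
P7: √((-234.4)² + (-699.5)²) = √(54943.360 + 489300.250) = 737.7 mm
P8: √((-278.4)² + (-94.5)²) = √(77506.560 + 8930.250) = 294.0 mm
P9: √((-513.6)² + (-558.8)²) = √(263784.960 + 312257.440) = 759.0 mm
P10: √((-113.0)² + (-628.7)²) = √(12769.000 + 395263.690) = 638.8 mm
P11: √((-36.9)² + (-205.9)²) = √(1361.610 + 42394.810) = 209.2 mm
Sorted: P5 (108.6 mm) < P11 (209.2 mm) < P8 (294.0 mm) < P2 (350.5 mm) < …

P5, P11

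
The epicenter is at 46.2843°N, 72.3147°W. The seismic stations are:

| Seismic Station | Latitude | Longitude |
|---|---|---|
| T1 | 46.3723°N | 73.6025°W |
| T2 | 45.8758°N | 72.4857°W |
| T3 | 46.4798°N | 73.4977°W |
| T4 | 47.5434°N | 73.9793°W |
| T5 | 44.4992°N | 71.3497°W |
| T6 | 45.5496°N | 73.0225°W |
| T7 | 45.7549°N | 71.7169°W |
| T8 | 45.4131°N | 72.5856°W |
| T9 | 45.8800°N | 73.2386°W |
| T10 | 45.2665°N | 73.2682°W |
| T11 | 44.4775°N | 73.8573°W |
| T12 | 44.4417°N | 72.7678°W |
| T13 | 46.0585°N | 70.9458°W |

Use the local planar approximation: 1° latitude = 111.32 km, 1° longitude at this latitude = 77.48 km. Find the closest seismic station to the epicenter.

Distances from 46.2843°N, 72.3147°W:
T1: √((0.0880·111.32)² + (-1.2878·77.48)²) = √(95.964751 + 9955.797754) = 100.2585 km
T2: √((-0.4085·111.32)² + (-0.1710·77.48)²) = √(2067.904685 + 175.538121) = 47.3650 km
T3: √((0.1955·111.32)² + (-1.1830·77.48)²) = √(473.630781 + 8401.342950) = 94.2071 km
T4: √((1.2591·111.32)² + (-1.6646·77.48)²) = √(19645.669933 + 16634.088382) = 190.4725 km
T5: √((-1.7851·111.32)² + (0.9650·77.48)²) = √(39488.578037 + 5590.283731) = 212.3178 km
T6: √((-0.7347·111.32)² + (-0.7078·77.48)²) = √(6689.081309 + 3007.463330) = 98.4710 km
T7: √((-0.5294·111.32)² + (0.5978·77.48)²) = √(3473.075859 + 2145.314882) = 74.9559 km
T8: √((-0.8712·111.32)² + (-0.2709·77.48)²) = √(9405.505221 + 440.552058) = 99.2273 km
T9: √((-0.4043·111.32)² + (-0.9239·77.48)²) = √(2025.600885 + 5124.236414) = 84.5567 km
T10: √((-1.0178·111.32)² + (-0.9535·77.48)²) = √(12837.228996 + 5457.837725) = 135.2593 km
T11: √((-1.8068·111.32)² + (-1.5426·77.48)²) = √(40454.474035 + 14285.185298) = 233.9651 km
T12: √((-1.8426·111.32)² + (-0.4531·77.48)²) = √(42073.489099 + 1232.444436) = 208.1008 km
T13: √((-0.2258·111.32)² + (1.3689·77.48)²) = √(631.821311 + 11249.226754) = 109.0002 km
Minimum: T2 at 47.3650 km.

T2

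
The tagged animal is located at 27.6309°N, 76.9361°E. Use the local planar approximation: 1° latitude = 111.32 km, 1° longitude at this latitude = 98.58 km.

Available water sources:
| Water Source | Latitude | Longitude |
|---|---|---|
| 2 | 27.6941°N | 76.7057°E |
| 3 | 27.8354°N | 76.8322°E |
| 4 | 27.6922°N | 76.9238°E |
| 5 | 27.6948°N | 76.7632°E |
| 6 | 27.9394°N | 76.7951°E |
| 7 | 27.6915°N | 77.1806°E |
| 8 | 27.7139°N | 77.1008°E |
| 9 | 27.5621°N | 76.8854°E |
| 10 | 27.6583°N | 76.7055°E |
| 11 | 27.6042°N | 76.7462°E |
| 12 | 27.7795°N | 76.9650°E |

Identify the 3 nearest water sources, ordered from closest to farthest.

Distances from 27.6309°N, 76.9361°E:
2: √((0.0632·111.32)² + (-0.2304·98.58)²) = √(49.497191 + 515.872737) = 23.7775 km
3: √((0.2045·111.32)² + (-0.1039·98.58)²) = √(518.242493 + 104.908028) = 24.9630 km
4: √((0.0613·111.32)² + (-0.0123·98.58)²) = √(46.565830 + 1.470239) = 6.9308 km
5: √((0.0639·111.32)² + (-0.1729·98.58)²) = √(50.599720 + 290.514367) = 18.4693 km
6: √((0.3085·111.32)² + (-0.1410·98.58)²) = √(1179.388075 + 193.203884) = 37.0485 km
7: √((0.0606·111.32)² + (0.2445·98.58)²) = √(45.508408 + 580.945450) = 25.0291 km
8: √((0.0830·111.32)² + (0.1647·98.58)²) = √(85.369469 + 263.611787) = 18.6810 km
9: √((-0.0688·111.32)² + (-0.0507·98.58)²) = √(58.657463 + 24.980064) = 9.1454 km
10: √((0.0274·111.32)² + (-0.2306·98.58)²) = √(9.303525 + 516.768739) = 22.9363 km
11: √((-0.0267·111.32)² + (-0.1899·98.58)²) = √(8.834234 + 350.451205) = 18.9548 km
12: √((0.1486·111.32)² + (0.0289·98.58)²) = √(273.642793 + 8.116584) = 16.7857 km
Sorted: 4 (6.9308 km) < 9 (9.1454 km) < 12 (16.7857 km) < 5 (18.4693 km) < 8 (18.6810 km) < …

4, 9, 12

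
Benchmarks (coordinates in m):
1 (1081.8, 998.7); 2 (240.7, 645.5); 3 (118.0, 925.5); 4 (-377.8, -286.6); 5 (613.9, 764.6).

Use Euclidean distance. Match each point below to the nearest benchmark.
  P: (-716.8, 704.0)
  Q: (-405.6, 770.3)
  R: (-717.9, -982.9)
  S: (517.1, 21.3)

P→3; Q→3; R→4; S→2

P at (-716.8, 704.0):
  1: 1822.6 m
  2: 959.3 m
  3: 863.7 m
  4: 1047.0 m
  5: 1332.1 m
  → nearest: 3 (863.7 m)
Q at (-405.6, 770.3):
  1: 1504.8 m
  2: 658.2 m
  3: 546.1 m
  4: 1057.3 m
  5: 1019.5 m
  → nearest: 3 (546.1 m)
R at (-717.9, -982.9):
  1: 2676.9 m
  2: 1889.6 m
  3: 2083.4 m
  4: 774.9 m
  5: 2197.1 m
  → nearest: 4 (774.9 m)
S at (517.1, 21.3):
  1: 1128.8 m
  2: 682.7 m
  3: 988.4 m
  4: 946.4 m
  5: 749.6 m
  → nearest: 2 (682.7 m)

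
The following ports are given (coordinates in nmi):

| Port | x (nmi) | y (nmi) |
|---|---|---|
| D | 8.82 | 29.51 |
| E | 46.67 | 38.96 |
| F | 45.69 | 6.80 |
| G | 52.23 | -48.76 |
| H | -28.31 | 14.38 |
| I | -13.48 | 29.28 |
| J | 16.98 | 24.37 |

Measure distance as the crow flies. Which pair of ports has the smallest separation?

Pairwise distances:
D–E: 39.01 nmi
D–F: 43.30 nmi
D–G: 89.50 nmi
D–H: 40.09 nmi
D–I: 22.30 nmi
D–J: 9.64 nmi
E–F: 32.17 nmi
E–G: 87.90 nmi
E–H: 78.91 nmi
E–I: 60.92 nmi
E–J: 33.08 nmi
F–G: 55.94 nmi
F–H: 74.39 nmi
F–I: 63.30 nmi
F–J: 33.66 nmi
G–H: 102.34 nmi
G–I: 102.02 nmi
G–J: 81.18 nmi
H–I: 21.02 nmi
H–J: 46.38 nmi
I–J: 30.85 nmi
Closest pair: D–J at 9.64 nmi.

D and J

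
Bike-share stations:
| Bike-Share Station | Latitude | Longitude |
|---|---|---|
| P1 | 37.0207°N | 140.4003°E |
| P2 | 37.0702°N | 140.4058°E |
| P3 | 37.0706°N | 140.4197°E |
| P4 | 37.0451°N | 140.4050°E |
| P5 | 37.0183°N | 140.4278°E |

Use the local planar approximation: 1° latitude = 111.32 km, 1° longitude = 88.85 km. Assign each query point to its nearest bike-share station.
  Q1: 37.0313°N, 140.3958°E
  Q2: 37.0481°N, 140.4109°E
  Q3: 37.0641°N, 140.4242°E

Q1 at 37.0313°N, 140.3958°E:
  P1: 1.2459 km
  P2: 4.4206 km
  P3: 4.8630 km
  P4: 1.7402 km
  P5: 3.1903 km
  → nearest: P1 (1.2459 km)
Q2 at 37.0481°N, 140.4109°E:
  P1: 3.1923 km
  P2: 2.5016 km
  P3: 2.6239 km
  P4: 0.6216 km
  P5: 3.6413 km
  → nearest: P4 (0.6216 km)
Q3 at 37.0641°N, 140.4242°E:
  P1: 5.2774 km
  P2: 1.7703 km
  P3: 0.8267 km
  P4: 2.7173 km
  P5: 5.1085 km
  → nearest: P3 (0.8267 km)

Q1→P1; Q2→P4; Q3→P3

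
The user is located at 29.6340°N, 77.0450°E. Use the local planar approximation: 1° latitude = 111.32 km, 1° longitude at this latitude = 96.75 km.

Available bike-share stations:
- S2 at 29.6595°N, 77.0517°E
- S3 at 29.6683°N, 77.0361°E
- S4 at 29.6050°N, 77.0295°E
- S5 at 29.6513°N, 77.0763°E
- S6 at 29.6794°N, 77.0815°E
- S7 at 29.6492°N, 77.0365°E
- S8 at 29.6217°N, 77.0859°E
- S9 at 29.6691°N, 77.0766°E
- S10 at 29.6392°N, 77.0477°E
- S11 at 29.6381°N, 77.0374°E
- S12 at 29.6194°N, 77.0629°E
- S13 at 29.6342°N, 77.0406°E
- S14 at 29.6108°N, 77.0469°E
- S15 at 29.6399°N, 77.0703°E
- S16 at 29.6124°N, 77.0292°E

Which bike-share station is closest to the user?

S13

Distances from 29.6340°N, 77.0450°E:
S2: √((0.0255·111.32)² + (0.0067·96.75)²) = √(8.057991 + 0.420196) = 2.9117 km
S3: √((0.0343·111.32)² + (-0.0089·96.75)²) = √(14.579232 + 0.741450) = 3.9142 km
S4: √((-0.0290·111.32)² + (-0.0155·96.75)²) = √(10.421792 + 2.248875) = 3.5596 km
S5: √((0.0173·111.32)² + (0.0313·96.75)²) = √(3.708844 + 9.170449) = 3.5888 km
S6: √((0.0454·111.32)² + (0.0365·96.75)²) = √(25.542188 + 12.470609) = 6.1655 km
S7: √((0.0152·111.32)² + (-0.0085·96.75)²) = √(2.863081 + 0.676301) = 1.8813 km
S8: √((-0.0123·111.32)² + (0.0409·96.75)²) = √(1.874807 + 15.658443) = 4.1873 km
S9: √((0.0351·111.32)² + (0.0316·96.75)²) = √(15.267243 + 9.347083) = 4.9613 km
S10: √((0.0052·111.32)² + (0.0027·96.75)²) = √(0.335084 + 0.068239) = 0.6351 km
S11: √((0.0041·111.32)² + (-0.0076·96.75)²) = √(0.208312 + 0.540666) = 0.8654 km
S12: √((-0.0146·111.32)² + (0.0179·96.75)²) = √(2.641509 + 2.999218) = 2.3750 km
S13: √((0.0002·111.32)² + (-0.0044·96.75)²) = √(0.000496 + 0.181220) = 0.4263 km
S14: √((-0.0232·111.32)² + (0.0019·96.75)²) = √(6.669947 + 0.033792) = 2.5892 km
S15: √((0.0059·111.32)² + (0.0253·96.75)²) = √(0.431370 + 5.991602) = 2.5344 km
S16: √((-0.0216·111.32)² + (-0.0158·96.75)²) = √(5.781678 + 2.336771) = 2.8493 km
Minimum: S13 at 0.4263 km.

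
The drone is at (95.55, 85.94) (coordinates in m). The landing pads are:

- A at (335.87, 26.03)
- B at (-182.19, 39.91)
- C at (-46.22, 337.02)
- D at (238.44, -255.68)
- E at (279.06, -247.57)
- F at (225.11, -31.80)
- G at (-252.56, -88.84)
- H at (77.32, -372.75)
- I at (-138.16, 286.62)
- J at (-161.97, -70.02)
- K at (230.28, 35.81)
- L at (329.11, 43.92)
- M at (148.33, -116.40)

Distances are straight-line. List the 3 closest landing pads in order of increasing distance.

K, F, M

Distances from (95.55, 85.94):
A: 247.68 m
B: 281.53 m
C: 288.34 m
D: 370.30 m
E: 380.66 m
F: 175.07 m
G: 389.52 m
H: 459.05 m
I: 308.05 m
J: 301.06 m
K: 143.75 m
L: 237.31 m
M: 209.11 m
Sorted: K (143.75 m) < F (175.07 m) < M (209.11 m) < L (237.31 m) < A (247.68 m) < …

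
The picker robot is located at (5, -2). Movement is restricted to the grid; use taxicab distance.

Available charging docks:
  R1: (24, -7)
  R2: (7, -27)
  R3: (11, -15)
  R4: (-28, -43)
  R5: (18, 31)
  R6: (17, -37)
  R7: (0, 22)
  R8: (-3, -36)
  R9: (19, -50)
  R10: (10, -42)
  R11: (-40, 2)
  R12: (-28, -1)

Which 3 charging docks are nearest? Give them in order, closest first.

Distances from (5, -2):
R1: 24
R2: 27
R3: 19
R4: 74
R5: 46
R6: 47
R7: 29
R8: 42
R9: 62
R10: 45
R11: 49
R12: 34
Sorted: R3 (19) < R1 (24) < R2 (27) < R7 (29) < R12 (34) < …

R3, R1, R2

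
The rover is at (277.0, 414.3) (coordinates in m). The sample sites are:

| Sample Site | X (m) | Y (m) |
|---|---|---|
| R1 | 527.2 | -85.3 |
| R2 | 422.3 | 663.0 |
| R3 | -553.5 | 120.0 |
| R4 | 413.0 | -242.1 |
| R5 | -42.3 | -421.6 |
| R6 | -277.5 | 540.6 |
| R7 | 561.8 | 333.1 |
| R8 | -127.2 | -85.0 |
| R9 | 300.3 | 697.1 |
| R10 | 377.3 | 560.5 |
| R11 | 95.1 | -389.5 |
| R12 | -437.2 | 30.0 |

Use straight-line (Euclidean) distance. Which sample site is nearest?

Distances from (277.0, 414.3):
R1: √((250.2)² + (-499.6)²) = √(62600.040 + 249600.160) = 558.7 m
R2: √((145.3)² + (248.7)²) = √(21112.090 + 61851.690) = 288.0 m
R3: √((-830.5)² + (-294.3)²) = √(689730.250 + 86612.490) = 881.1 m
R4: √((136.0)² + (-656.4)²) = √(18496.000 + 430860.960) = 670.3 m
R5: √((-319.3)² + (-835.9)²) = √(101952.490 + 698728.810) = 894.8 m
R6: √((-554.5)² + (126.3)²) = √(307470.250 + 15951.690) = 568.7 m
R7: √((284.8)² + (-81.2)²) = √(81111.040 + 6593.440) = 296.1 m
R8: √((-404.2)² + (-499.3)²) = √(163377.640 + 249300.490) = 642.4 m
R9: √((23.3)² + (282.8)²) = √(542.890 + 79975.840) = 283.8 m
R10: √((100.3)² + (146.2)²) = √(10060.090 + 21374.440) = 177.3 m
R11: √((-181.9)² + (-803.8)²) = √(33087.610 + 646094.440) = 824.1 m
R12: √((-714.2)² + (-384.3)²) = √(510081.640 + 147686.490) = 811.0 m
Minimum: R10 at 177.3 m.

R10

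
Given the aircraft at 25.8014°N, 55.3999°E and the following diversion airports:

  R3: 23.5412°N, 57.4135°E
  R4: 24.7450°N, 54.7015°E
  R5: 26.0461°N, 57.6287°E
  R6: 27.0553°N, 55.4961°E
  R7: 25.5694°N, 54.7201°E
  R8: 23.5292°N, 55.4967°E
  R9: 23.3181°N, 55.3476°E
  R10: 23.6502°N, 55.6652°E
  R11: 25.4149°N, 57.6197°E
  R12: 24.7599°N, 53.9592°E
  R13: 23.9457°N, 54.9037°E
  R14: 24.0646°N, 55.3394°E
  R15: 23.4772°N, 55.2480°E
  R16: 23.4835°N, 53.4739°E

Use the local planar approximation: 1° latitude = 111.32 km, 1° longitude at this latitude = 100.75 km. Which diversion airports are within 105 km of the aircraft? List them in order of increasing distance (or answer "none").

Distances from 25.8014°N, 55.3999°E:
R3: √((-2.2602·111.32)² + (2.0136·100.75)²) = √(63305.309515 + 41156.318048) = 323.2052 km
R4: √((-1.0564·111.32)² + (-0.6984·100.75)²) = √(13829.394972 + 4951.064350) = 137.0418 km
R5: √((0.2447·111.32)² + (2.2288·100.75)²) = √(742.017818 + 50423.421063) = 226.1978 km
R6: √((1.2539·111.32)² + (0.0962·100.75)²) = √(19483.734373 + 93.937772) = 139.9202 km
R7: √((-0.2320·111.32)² + (-0.6798·100.75)²) = √(666.994673 + 4690.859553) = 73.1974 km
R8: √((-2.2722·111.32)² + (0.0968·100.75)²) = √(63979.303269 + 95.113207) = 253.1292 km
R9: √((-2.4833·111.32)² + (-0.0523·100.75)²) = √(76419.602154 + 27.764732) = 276.4912 km
R10: √((-2.1512·111.32)² + (0.2653·100.75)²) = √(57346.639543 + 714.438105) = 240.9587 km
R11: √((-0.3865·111.32)² + (2.2198·100.75)²) = √(1851.166114 + 50017.018932) = 227.7459 km
R12: √((-1.0415·111.32)² + (-1.4407·100.75)²) = √(13442.032586 + 21068.674908) = 185.7706 km
R13: √((-1.8557·111.32)² + (-0.4962·100.75)²) = √(42673.860268 + 2499.215062) = 212.5396 km
R14: √((-1.7368·111.32)² + (-0.0605·100.75)²) = √(37380.578328 + 37.153596) = 193.4366 km
R15: √((-2.3242·111.32)² + (-0.1519·100.75)²) = √(66941.183922 + 234.210120) = 259.1822 km
R16: √((-2.3179·111.32)² + (-1.9260·100.75)²) = √(66578.772868 + 37653.267980) = 322.8499 km
Threshold 105 km: R7 (73.1974 km) is within range.

R7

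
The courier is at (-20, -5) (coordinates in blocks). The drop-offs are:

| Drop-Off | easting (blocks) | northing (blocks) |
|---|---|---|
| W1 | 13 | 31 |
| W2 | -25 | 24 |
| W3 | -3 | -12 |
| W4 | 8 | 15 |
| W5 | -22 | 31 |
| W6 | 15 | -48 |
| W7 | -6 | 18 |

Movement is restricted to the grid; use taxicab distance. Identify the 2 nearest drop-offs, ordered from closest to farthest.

Distances from (-20, -5):
W1: |33| + |36| = 33 + 36 = 69 blocks
W2: |-5| + |29| = 5 + 29 = 34 blocks
W3: |17| + |-7| = 17 + 7 = 24 blocks
W4: |28| + |20| = 28 + 20 = 48 blocks
W5: |-2| + |36| = 2 + 36 = 38 blocks
W6: |35| + |-43| = 35 + 43 = 78 blocks
W7: |14| + |23| = 14 + 23 = 37 blocks
Sorted: W3 (24 blocks) < W2 (34 blocks) < W7 (37 blocks) < W5 (38 blocks) < …

W3, W2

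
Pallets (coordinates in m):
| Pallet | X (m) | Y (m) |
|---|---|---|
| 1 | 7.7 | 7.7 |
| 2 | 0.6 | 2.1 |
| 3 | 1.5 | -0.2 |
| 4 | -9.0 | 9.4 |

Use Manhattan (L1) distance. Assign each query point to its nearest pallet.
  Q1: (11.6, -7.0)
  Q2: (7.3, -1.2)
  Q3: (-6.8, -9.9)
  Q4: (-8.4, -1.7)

Q1→3; Q2→3; Q3→3; Q4→3

Q1 at (11.6, -7.0):
  1: |-3.9| + |14.7| = 3.9 + 14.7 = 18.6 m
  2: |-11.0| + |9.1| = 11.0 + 9.1 = 20.1 m
  3: |-10.1| + |6.8| = 10.1 + 6.8 = 16.9 m
  4: |-20.6| + |16.4| = 20.6 + 16.4 = 37.0 m
  → nearest: 3 (16.9 m)
Q2 at (7.3, -1.2):
  1: |0.4| + |8.9| = 0.4 + 8.9 = 9.3 m
  2: |-6.7| + |3.3| = 6.7 + 3.3 = 10.0 m
  3: |-5.8| + |1.0| = 5.8 + 1.0 = 6.8 m
  4: |-16.3| + |10.6| = 16.3 + 10.6 = 26.9 m
  → nearest: 3 (6.8 m)
Q3 at (-6.8, -9.9):
  1: |14.5| + |17.6| = 14.5 + 17.6 = 32.1 m
  2: |7.4| + |12.0| = 7.4 + 12.0 = 19.4 m
  3: |8.3| + |9.7| = 8.3 + 9.7 = 18.0 m
  4: |-2.2| + |19.3| = 2.2 + 19.3 = 21.5 m
  → nearest: 3 (18.0 m)
Q4 at (-8.4, -1.7):
  1: |16.1| + |9.4| = 16.1 + 9.4 = 25.5 m
  2: |9.0| + |3.8| = 9.0 + 3.8 = 12.8 m
  3: |9.9| + |1.5| = 9.9 + 1.5 = 11.4 m
  4: |-0.6| + |11.1| = 0.6 + 11.1 = 11.7 m
  → nearest: 3 (11.4 m)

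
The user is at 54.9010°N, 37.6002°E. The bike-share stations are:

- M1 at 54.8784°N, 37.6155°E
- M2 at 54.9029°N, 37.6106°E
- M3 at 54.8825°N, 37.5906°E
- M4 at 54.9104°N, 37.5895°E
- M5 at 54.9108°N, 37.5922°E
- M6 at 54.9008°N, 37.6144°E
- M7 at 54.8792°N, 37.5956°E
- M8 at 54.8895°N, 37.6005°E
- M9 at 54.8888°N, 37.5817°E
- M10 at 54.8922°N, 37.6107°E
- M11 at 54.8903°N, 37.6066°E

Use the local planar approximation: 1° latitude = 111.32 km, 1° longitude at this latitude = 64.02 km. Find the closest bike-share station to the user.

M2

Distances from 54.9010°N, 37.6002°E:
M1: 2.6998 km
M2: 0.6986 km
M3: 2.1492 km
M4: 1.2507 km
M5: 1.2052 km
M6: 0.9094 km
M7: 2.4446 km
M8: 1.2803 km
M9: 1.8020 km
M10: 1.1881 km
M11: 1.2596 km
Minimum: M2 at 0.6986 km.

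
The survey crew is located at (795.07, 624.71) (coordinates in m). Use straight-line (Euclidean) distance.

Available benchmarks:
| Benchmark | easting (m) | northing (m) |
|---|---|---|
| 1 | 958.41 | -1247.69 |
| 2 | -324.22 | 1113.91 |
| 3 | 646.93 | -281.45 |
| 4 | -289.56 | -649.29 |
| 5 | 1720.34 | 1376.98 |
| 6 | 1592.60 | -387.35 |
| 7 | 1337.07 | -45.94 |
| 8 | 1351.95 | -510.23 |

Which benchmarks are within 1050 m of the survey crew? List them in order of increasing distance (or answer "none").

7, 3

Distances from (795.07, 624.71):
1: 1879.51 m
2: 1221.53 m
3: 918.19 m
4: 1673.17 m
5: 1192.49 m
6: 1288.53 m
7: 862.29 m
8: 1264.20 m
Threshold 1050 m: 7 (862.29 m), 3 (918.19 m) are within range.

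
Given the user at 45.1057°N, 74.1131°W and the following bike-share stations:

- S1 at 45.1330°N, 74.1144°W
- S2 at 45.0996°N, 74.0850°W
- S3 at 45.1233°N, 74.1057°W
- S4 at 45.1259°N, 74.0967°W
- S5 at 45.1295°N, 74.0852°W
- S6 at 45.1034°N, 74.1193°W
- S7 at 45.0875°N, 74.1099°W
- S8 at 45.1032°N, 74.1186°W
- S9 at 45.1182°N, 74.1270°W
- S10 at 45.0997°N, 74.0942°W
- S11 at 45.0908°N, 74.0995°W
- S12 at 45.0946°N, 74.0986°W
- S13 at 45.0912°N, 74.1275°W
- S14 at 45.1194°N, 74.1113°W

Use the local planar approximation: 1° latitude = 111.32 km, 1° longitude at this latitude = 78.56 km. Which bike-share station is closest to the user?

S8

Distances from 45.1057°N, 74.1131°W:
S1: √((0.0273·111.32)² + (-0.0013·78.56)²) = √(9.235740 + 0.010430) = 3.0408 km
S2: √((-0.0061·111.32)² + (0.0281·78.56)²) = √(0.461112 + 4.873215) = 2.3096 km
S3: √((0.0176·111.32)² + (0.0074·78.56)²) = √(3.838590 + 0.337961) = 2.0437 km
S4: √((0.0202·111.32)² + (0.0164·78.56)²) = √(5.056490 + 1.659933) = 2.5916 km
S5: √((0.0238·111.32)² + (0.0279·78.56)²) = √(7.019405 + 4.804092) = 3.4385 km
S6: √((-0.0023·111.32)² + (-0.0062·78.56)²) = √(0.065554 + 0.237239) = 0.5503 km
S7: √((-0.0182·111.32)² + (0.0032·78.56)²) = √(4.104773 + 0.063198) = 2.0416 km
S8: √((-0.0025·111.32)² + (-0.0055·78.56)²) = √(0.077451 + 0.186693) = 0.5139 km
S9: √((0.0125·111.32)² + (-0.0139·78.56)²) = √(1.936272 + 1.192429) = 1.7688 km
S10: √((-0.0060·111.32)² + (0.0189·78.56)²) = √(0.446117 + 2.204584) = 1.6281 km
S11: √((-0.0149·111.32)² + (0.0136·78.56)²) = √(2.751180 + 1.141513) = 1.9730 km
S12: √((-0.0111·111.32)² + (0.0145·78.56)²) = √(1.526836 + 1.297594) = 1.6806 km
S13: √((-0.0145·111.32)² + (-0.0144·78.56)²) = √(2.605448 + 1.279758) = 1.9711 km
S14: √((0.0137·111.32)² + (0.0018·78.56)²) = √(2.325881 + 0.019996) = 1.5316 km
Minimum: S8 at 0.5139 km.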